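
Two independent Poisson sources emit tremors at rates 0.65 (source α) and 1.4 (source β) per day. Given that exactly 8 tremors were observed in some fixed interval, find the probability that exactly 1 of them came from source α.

0.1757

Given the total, each event is independently from source α with probability p = λ_α/(λ_α+λ_β) = 0.65/2.05 ≈ 0.3171.
So K ~ Binomial(8, 0.65/2.05): P(K = 1) = C(8,1) · (0.65/2.05)^1 · (1.4/2.05)^7 ≈ 0.1757.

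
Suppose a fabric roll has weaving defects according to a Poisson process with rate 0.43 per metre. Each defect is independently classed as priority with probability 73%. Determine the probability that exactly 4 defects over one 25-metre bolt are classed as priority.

0.0617

Thinning: the defects that are classed as priority themselves form a Poisson process with rate 0.73 × 0.43 = 0.3139 per metre.
Over the interval, μ = 0.3139 × 25 = 7.8475 (a 25-metre bolt = 25 metres).
P(N = 4) = e^(−7.8475) · 7.8475^4/4! ≈ 0.0617.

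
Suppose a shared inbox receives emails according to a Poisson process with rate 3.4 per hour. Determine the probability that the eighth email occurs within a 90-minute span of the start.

0.1440

Over the interval, μ = 3.4 × 1.5 = 5.1 (a 90-minute span = 1.5 hours).
The eighth arrival falls in the interval iff at least 8 events occur there: P(S_8 ≤ t) = P(N ≥ 8) = 1 − P(N ≤ 7) ≈ 0.1440.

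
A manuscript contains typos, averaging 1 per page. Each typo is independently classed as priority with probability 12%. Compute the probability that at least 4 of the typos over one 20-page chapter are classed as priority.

0.2213

Thinning: the typos that are classed as priority themselves form a Poisson process with rate 0.12 × 1 = 0.12 per page.
Over the interval, μ = 0.12 × 20 = 2.4 (a 20-page chapter = 20 pages).
P(N ≥ 4) = 1 − P(N ≤ 3) ≈ 0.2213.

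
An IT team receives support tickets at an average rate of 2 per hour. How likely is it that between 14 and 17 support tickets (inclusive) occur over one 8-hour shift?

0.3848

Over the interval, μ = 2 × 8 = 16 (an 8-hour shift = 8 hours).
P(14 ≤ N ≤ 17) = Σ_{j=14}^{17} e^(−16) · 16^j/j! ≈ 0.3848.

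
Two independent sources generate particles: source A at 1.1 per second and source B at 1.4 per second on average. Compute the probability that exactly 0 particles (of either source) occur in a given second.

0.0821

Independent Poisson processes superpose: combined rate λ = 1.1 + 1.4 = 2.5 per second.
So μ = 2.5.
P(N = 0) = e^(−2.5) · 2.5^0/0! ≈ 0.0821.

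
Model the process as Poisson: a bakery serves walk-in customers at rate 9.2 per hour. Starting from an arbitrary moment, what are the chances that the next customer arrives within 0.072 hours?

0.4844

Inter-arrival times are exponential with rate λ = 9.2 per hour.
P(T ≤ 0.072) = 1 − e^(−λt) = 1 − e^(−9.2 × 0.072) = 1 − e^(−0.6624) ≈ 0.4844.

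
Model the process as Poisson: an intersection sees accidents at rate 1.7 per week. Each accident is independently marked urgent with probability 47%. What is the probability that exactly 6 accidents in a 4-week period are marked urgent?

0.0606

Thinning: the accidents that are marked urgent themselves form a Poisson process with rate 0.47 × 1.7 = 0.799 per week.
Over the interval, μ = 0.799 × 4 = 3.196 (a 4-week period = 4 weeks).
P(N = 6) = e^(−3.196) · 3.196^6/6! ≈ 0.0606.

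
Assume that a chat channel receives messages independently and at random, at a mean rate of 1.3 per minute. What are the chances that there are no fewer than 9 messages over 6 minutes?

0.3796

Over the interval, μ = 1.3 × 6 = 7.8 (6 minutes).
P(N ≥ 9) = 1 − P(N ≤ 8) = 1 − Σ_{j=0}^{8} e^(−μ) μ^j/j! ≈ 0.3796.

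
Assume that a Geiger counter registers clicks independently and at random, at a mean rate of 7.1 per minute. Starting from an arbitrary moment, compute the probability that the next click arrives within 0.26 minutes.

Inter-arrival times are exponential with rate λ = 7.1 per minute.
P(T ≤ 0.26) = 1 − e^(−λt) = 1 − e^(−7.1 × 0.26) = 1 − e^(−1.846) ≈ 0.8421.

0.8421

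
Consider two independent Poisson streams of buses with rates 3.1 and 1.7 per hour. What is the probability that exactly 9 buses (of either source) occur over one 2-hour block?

0.1293

Independent Poisson processes superpose: combined rate λ = 3.1 + 1.7 = 4.8 per hour.
Over the interval, μ = 4.8 × 2 = 9.6 (a 2-hour block = 2 hours).
P(N = 9) = e^(−9.6) · 9.6^9/9! ≈ 0.1293.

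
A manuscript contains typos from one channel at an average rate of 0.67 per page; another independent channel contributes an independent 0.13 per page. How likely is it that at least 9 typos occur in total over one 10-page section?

0.4075

Independent Poisson processes superpose: combined rate λ = 0.67 + 0.13 = 0.8 per page.
Over the interval, μ = 0.8 × 10 = 8 (a 10-page section = 10 pages).
P(N ≥ 9) = 1 − P(N ≤ 8) ≈ 0.4075.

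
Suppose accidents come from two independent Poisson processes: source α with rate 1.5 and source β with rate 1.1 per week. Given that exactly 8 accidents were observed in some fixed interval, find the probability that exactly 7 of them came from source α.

0.0720

Given the total, each event is independently from source α with probability p = λ_α/(λ_α+λ_β) = 1.5/2.6 ≈ 0.5769.
So K ~ Binomial(8, 1.5/2.6): P(K = 7) = C(8,7) · (1.5/2.6)^7 · (1.1/2.6)^1 ≈ 0.0720.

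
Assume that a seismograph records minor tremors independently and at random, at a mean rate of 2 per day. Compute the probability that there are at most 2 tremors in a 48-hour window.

Over the interval, μ = 2 × 2 = 4 (a 48-hour window = 2 days).
P(N ≤ 2) = Σ_{j=0}^{2} e^(−μ) μ^j/j! ≈ 0.2381.

0.2381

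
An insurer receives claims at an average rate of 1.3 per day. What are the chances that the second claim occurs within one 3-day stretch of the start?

0.9008

Over the interval, μ = 1.3 × 3 = 3.9 (a 3-day stretch = 3 days).
The second arrival falls in the interval iff at least 2 events occur there: P(S_2 ≤ t) = P(N ≥ 2) = 1 − P(N ≤ 1) ≈ 0.9008.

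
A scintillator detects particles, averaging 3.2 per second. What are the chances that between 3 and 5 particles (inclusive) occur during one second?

With mean μ = 3.2 per second,
P(3 ≤ N ≤ 5) = Σ_{j=3}^{5} e^(−3.2) · 3.2^j/j! ≈ 0.5147.

0.5147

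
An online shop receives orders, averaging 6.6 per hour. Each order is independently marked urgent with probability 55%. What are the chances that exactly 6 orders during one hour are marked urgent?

0.0843

Thinning: the orders that are marked urgent themselves form a Poisson process with rate 0.55 × 6.6 = 3.63 per hour.
So μ = 3.63.
P(N = 6) = e^(−3.63) · 3.63^6/6! ≈ 0.0843.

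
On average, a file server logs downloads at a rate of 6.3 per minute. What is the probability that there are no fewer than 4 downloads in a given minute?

0.8736

With mean μ = 6.3 per minute,
P(N ≥ 4) = 1 − P(N ≤ 3) = 1 − Σ_{j=0}^{3} e^(−μ) μ^j/j! ≈ 0.8736.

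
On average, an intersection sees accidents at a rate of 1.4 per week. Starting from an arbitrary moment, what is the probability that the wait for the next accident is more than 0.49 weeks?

0.5036

The wait for the next event is exponential with rate λ = 1.4 per week.
P(T > 0.49) = e^(−λt) = e^(−1.4 × 0.49) = e^(−0.686) ≈ 0.5036.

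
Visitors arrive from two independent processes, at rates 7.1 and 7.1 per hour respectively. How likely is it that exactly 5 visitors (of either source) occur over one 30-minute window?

Independent Poisson processes superpose: combined rate λ = 7.1 + 7.1 = 14.2 per hour.
Over the interval, μ = 14.2 × 0.5 = 7.1 (a 30-minute window = 0.5 hours).
P(N = 5) = e^(−7.1) · 7.1^5/5! ≈ 0.1241.

0.1241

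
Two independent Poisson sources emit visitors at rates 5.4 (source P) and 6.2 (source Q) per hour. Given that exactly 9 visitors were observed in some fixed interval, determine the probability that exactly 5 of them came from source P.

0.2248

Given the total, each event is independently from source P with probability p = λ_P/(λ_P+λ_Q) = 5.4/11.6 ≈ 0.4655.
So K ~ Binomial(9, 5.4/11.6): P(K = 5) = C(9,5) · (5.4/11.6)^5 · (6.2/11.6)^4 ≈ 0.2248.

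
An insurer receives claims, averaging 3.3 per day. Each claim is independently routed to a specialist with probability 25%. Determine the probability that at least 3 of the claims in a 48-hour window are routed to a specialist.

Thinning: the claims that are routed to a specialist themselves form a Poisson process with rate 0.25 × 3.3 = 0.825 per day.
Over the interval, μ = 0.825 × 2 = 1.65 (a 48-hour window = 2 days).
P(N ≥ 3) = 1 − P(N ≤ 2) ≈ 0.2296.

0.2296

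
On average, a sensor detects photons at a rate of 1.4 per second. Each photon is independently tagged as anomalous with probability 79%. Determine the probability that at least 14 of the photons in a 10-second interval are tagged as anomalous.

0.2243

Thinning: the photons that are tagged as anomalous themselves form a Poisson process with rate 0.79 × 1.4 = 1.106 per second.
Over the interval, μ = 1.106 × 10 = 11.06 (a 10-second interval = 10 seconds).
P(N ≥ 14) = 1 − P(N ≤ 13) ≈ 0.2243.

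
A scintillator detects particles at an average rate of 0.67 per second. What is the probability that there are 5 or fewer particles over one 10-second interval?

0.3406

Over the interval, μ = 0.67 × 10 = 6.7 (a 10-second interval = 10 seconds).
P(N ≤ 5) = Σ_{j=0}^{5} e^(−μ) μ^j/j! ≈ 0.3406.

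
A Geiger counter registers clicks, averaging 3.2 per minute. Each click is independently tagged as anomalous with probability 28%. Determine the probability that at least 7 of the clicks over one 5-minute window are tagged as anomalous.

0.1664

Thinning: the clicks that are tagged as anomalous themselves form a Poisson process with rate 0.28 × 3.2 = 0.896 per minute.
Over the interval, μ = 0.896 × 5 = 4.48 (a 5-minute window = 5 minutes).
P(N ≥ 7) = 1 − P(N ≤ 6) ≈ 0.1664.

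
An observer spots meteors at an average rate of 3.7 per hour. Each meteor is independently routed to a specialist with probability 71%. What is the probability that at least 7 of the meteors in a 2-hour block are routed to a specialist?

0.2758

Thinning: the meteors that are routed to a specialist themselves form a Poisson process with rate 0.71 × 3.7 = 2.627 per hour.
Over the interval, μ = 2.627 × 2 = 5.254 (a 2-hour block = 2 hours).
P(N ≥ 7) = 1 − P(N ≤ 6) ≈ 0.2758.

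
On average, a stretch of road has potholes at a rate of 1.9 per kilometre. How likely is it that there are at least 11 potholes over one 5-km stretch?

0.3547

Over the interval, μ = 1.9 × 5 = 9.5 (a 5-km stretch = 5 kilometres).
P(N ≥ 11) = 1 − P(N ≤ 10) = 1 − Σ_{j=0}^{10} e^(−μ) μ^j/j! ≈ 0.3547.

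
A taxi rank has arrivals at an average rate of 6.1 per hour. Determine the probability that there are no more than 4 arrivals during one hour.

0.2719

With mean μ = 6.1 per hour,
P(N ≤ 4) = Σ_{j=0}^{4} e^(−μ) μ^j/j! ≈ 0.2719.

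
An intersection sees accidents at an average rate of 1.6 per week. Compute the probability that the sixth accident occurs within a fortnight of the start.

Over the interval, μ = 1.6 × 2 = 3.2 (a fortnight = 2 weeks).
The sixth arrival falls in the interval iff at least 6 events occur there: P(S_6 ≤ t) = P(N ≥ 6) = 1 − P(N ≤ 5) ≈ 0.1054.

0.1054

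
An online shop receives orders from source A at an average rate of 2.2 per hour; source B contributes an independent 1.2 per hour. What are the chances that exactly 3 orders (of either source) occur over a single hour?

Independent Poisson processes superpose: combined rate λ = 2.2 + 1.2 = 3.4 per hour.
So μ = 3.4.
P(N = 3) = e^(−3.4) · 3.4^3/3! ≈ 0.2186.

0.2186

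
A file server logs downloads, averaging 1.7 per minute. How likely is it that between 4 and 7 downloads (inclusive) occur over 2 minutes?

0.4186

Over the interval, μ = 1.7 × 2 = 3.4 (2 minutes).
P(4 ≤ N ≤ 7) = Σ_{j=4}^{7} e^(−3.4) · 3.4^j/j! ≈ 0.4186.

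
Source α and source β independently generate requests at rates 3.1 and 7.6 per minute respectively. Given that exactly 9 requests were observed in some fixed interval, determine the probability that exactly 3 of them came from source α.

0.2623

Given the total, each event is independently from source α with probability p = λ_α/(λ_α+λ_β) = 3.1/10.7 ≈ 0.2897.
So K ~ Binomial(9, 3.1/10.7): P(K = 3) = C(9,3) · (3.1/10.7)^3 · (7.6/10.7)^6 ≈ 0.2623.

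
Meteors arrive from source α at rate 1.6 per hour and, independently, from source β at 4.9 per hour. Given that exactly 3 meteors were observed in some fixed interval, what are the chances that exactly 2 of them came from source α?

0.1370

Given the total, each event is independently from source α with probability p = λ_α/(λ_α+λ_β) = 1.6/6.5 ≈ 0.2462.
So K ~ Binomial(3, 1.6/6.5): P(K = 2) = C(3,2) · (1.6/6.5)^2 · (4.9/6.5)^1 ≈ 0.1370.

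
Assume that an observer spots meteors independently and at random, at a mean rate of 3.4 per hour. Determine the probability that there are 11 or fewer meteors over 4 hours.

0.2952

Over the interval, μ = 3.4 × 4 = 13.6 (4 hours).
P(N ≤ 11) = Σ_{j=0}^{11} e^(−μ) μ^j/j! ≈ 0.2952.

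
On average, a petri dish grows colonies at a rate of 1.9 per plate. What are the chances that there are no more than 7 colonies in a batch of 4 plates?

0.5100

Over the interval, μ = 1.9 × 4 = 7.6 (a batch of 4 plates = 4 plates).
P(N ≤ 7) = Σ_{j=0}^{7} e^(−μ) μ^j/j! ≈ 0.5100.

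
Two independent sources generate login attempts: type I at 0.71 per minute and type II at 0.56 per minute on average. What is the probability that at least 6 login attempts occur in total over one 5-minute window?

0.6088

Independent Poisson processes superpose: combined rate λ = 0.71 + 0.56 = 1.27 per minute.
Over the interval, μ = 1.27 × 5 = 6.35 (a 5-minute window = 5 minutes).
P(N ≥ 6) = 1 − P(N ≤ 5) ≈ 0.6088.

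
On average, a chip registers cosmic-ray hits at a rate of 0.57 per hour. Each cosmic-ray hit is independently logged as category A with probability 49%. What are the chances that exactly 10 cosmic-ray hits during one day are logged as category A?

0.0619

Thinning: the cosmic-ray hits that are logged as category A themselves form a Poisson process with rate 0.49 × 0.57 = 0.2793 per hour.
Over the interval, μ = 0.2793 × 24 = 6.7032 (a day = 24 hours).
P(N = 10) = e^(−6.7032) · 6.7032^10/10! ≈ 0.0619.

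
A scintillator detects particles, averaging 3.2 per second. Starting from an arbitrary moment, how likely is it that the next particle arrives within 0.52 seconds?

Inter-arrival times are exponential with rate λ = 3.2 per second.
P(T ≤ 0.52) = 1 − e^(−λt) = 1 − e^(−3.2 × 0.52) = 1 − e^(−1.664) ≈ 0.8106.

0.8106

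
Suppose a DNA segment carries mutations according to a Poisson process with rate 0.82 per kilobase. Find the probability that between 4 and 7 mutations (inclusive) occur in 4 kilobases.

Over the interval, μ = 0.82 × 4 = 3.28 (4 kilobases).
P(4 ≤ N ≤ 7) = Σ_{j=4}^{7} e^(−3.28) · 3.28^j/j! ≈ 0.3961.

0.3961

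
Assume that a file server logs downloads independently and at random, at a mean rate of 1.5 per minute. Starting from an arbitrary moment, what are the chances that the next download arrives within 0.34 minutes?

0.3995

Inter-arrival times are exponential with rate λ = 1.5 per minute.
P(T ≤ 0.34) = 1 − e^(−λt) = 1 − e^(−1.5 × 0.34) = 1 − e^(−0.51) ≈ 0.3995.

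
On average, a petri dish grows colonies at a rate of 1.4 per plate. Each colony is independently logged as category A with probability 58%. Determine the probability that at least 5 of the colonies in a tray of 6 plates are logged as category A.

0.5368

Thinning: the colonies that are logged as category A themselves form a Poisson process with rate 0.58 × 1.4 = 0.812 per plate.
Over the interval, μ = 0.812 × 6 = 4.872 (a tray of 6 plates = 6 plates).
P(N ≥ 5) = 1 − P(N ≤ 4) ≈ 0.5368.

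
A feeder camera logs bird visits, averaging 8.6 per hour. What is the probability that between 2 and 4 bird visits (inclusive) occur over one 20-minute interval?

Over the interval, μ = 8.6 × 1/3 ≈ 2.86667 (a 20-minute interval = 1/3 hours).
P(2 ≤ N ≤ 4) = Σ_{j=2}^{4} e^(−2.86667) · 2.86667^j/j! ≈ 0.6172.

0.6172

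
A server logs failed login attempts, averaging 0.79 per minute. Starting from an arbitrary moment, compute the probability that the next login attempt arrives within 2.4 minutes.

0.8498

Inter-arrival times are exponential with rate λ = 0.79 per minute.
P(T ≤ 2.4) = 1 − e^(−λt) = 1 − e^(−0.79 × 2.4) = 1 − e^(−1.896) ≈ 0.8498.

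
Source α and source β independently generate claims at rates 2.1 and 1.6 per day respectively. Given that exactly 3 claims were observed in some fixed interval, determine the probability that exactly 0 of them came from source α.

Given the total, each event is independently from source α with probability p = λ_α/(λ_α+λ_β) = 2.1/3.7 ≈ 0.5676.
So K ~ Binomial(3, 2.1/3.7): P(K = 0) = C(3,0) · (2.1/3.7)^0 · (1.6/3.7)^3 ≈ 0.0809.

0.0809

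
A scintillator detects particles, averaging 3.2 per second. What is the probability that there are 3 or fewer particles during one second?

0.6025

With mean μ = 3.2 per second,
P(N ≤ 3) = Σ_{j=0}^{3} e^(−μ) μ^j/j! ≈ 0.6025.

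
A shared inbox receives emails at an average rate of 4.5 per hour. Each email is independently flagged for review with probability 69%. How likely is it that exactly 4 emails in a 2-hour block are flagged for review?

Thinning: the emails that are flagged for review themselves form a Poisson process with rate 0.69 × 4.5 = 3.105 per hour.
Over the interval, μ = 3.105 × 2 = 6.21 (a 2-hour block = 2 hours).
P(N = 4) = e^(−6.21) · 6.21^4/4! ≈ 0.1245.

0.1245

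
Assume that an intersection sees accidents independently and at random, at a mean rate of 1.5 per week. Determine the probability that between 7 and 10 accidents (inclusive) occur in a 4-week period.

0.3511

Over the interval, μ = 1.5 × 4 = 6 (a 4-week period = 4 weeks).
P(7 ≤ N ≤ 10) = Σ_{j=7}^{10} e^(−6) · 6^j/j! ≈ 0.3511.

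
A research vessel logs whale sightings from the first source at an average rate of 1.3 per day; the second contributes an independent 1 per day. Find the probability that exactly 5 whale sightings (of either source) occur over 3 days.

Independent Poisson processes superpose: combined rate λ = 1.3 + 1 = 2.3 per day.
Over the interval, μ = 2.3 × 3 = 6.9 (3 days).
P(N = 5) = e^(−6.9) · 6.9^5/5! ≈ 0.1314.

0.1314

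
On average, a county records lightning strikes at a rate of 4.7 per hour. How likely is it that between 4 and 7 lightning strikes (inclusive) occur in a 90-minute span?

Over the interval, μ = 4.7 × 1.5 = 7.05 (a 90-minute span = 1.5 hours).
P(4 ≤ N ≤ 7) = Σ_{j=4}^{7} e^(−7.05) · 7.05^j/j! ≈ 0.5121.

0.5121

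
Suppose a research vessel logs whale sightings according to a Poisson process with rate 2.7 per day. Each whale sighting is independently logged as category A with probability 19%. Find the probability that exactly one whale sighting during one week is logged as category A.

Thinning: the whale sightings that are logged as category A themselves form a Poisson process with rate 0.19 × 2.7 = 0.513 per day.
Over the interval, μ = 0.513 × 7 = 3.591 (a week = 7 days).
P(N = 1) = e^(−3.591) · 3.591^1/1! ≈ 0.0990.

0.0990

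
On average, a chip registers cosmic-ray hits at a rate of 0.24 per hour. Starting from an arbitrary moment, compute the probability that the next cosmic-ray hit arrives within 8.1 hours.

0.8569

Inter-arrival times are exponential with rate λ = 0.24 per hour.
P(T ≤ 8.1) = 1 − e^(−λt) = 1 − e^(−0.24 × 8.1) = 1 − e^(−1.944) ≈ 0.8569.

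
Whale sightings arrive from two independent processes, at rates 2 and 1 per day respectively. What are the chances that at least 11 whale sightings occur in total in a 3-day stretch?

Independent Poisson processes superpose: combined rate λ = 2 + 1 = 3 per day.
Over the interval, μ = 3 × 3 = 9 (a 3-day stretch = 3 days).
P(N ≥ 11) = 1 − P(N ≤ 10) ≈ 0.2940.

0.2940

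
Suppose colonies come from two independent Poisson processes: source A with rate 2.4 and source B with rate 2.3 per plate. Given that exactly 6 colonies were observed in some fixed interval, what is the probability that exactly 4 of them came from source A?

Given the total, each event is independently from source A with probability p = λ_A/(λ_A+λ_B) = 2.4/4.7 ≈ 0.5106.
So K ~ Binomial(6, 2.4/4.7): P(K = 4) = C(6,4) · (2.4/4.7)^4 · (2.3/4.7)^2 ≈ 0.2442.

0.2442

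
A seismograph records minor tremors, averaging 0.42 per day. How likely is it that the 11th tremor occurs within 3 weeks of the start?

Over the interval, μ = 0.42 × 21 = 8.82 (3 weeks = 21 days).
The 11th arrival falls in the interval iff at least 11 events occur there: P(S_11 ≤ t) = P(N ≥ 11) = 1 − P(N ≤ 10) ≈ 0.2729.

0.2729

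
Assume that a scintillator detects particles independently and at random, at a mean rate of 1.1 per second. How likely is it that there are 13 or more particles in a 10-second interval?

Over the interval, μ = 1.1 × 10 = 11 (a 10-second interval = 10 seconds).
P(N ≥ 13) = 1 − P(N ≤ 12) = 1 − Σ_{j=0}^{12} e^(−μ) μ^j/j! ≈ 0.3113.

0.3113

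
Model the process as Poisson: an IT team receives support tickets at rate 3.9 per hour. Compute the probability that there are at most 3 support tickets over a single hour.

0.4532

With mean μ = 3.9 per hour,
P(N ≤ 3) = Σ_{j=0}^{3} e^(−μ) μ^j/j! ≈ 0.4532.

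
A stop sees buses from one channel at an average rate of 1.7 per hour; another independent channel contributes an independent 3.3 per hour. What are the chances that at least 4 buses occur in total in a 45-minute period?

Independent Poisson processes superpose: combined rate λ = 1.7 + 3.3 = 5 per hour.
Over the interval, μ = 5 × 0.75 = 3.75 (a 45-minute period = 0.75 hours).
P(N ≥ 4) = 1 − P(N ≤ 3) ≈ 0.5162.

0.5162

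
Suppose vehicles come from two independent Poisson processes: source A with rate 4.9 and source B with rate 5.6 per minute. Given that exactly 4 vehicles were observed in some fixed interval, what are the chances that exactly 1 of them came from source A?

Given the total, each event is independently from source A with probability p = λ_A/(λ_A+λ_B) = 4.9/10.5 ≈ 0.4667.
So K ~ Binomial(4, 4.9/10.5): P(K = 1) = C(4,1) · (4.9/10.5)^1 · (5.6/10.5)^3 ≈ 0.2832.

0.2832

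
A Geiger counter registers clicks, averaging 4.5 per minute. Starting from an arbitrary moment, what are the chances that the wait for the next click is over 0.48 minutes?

The wait for the next event is exponential with rate λ = 4.5 per minute.
P(T > 0.48) = e^(−λt) = e^(−4.5 × 0.48) = e^(−2.16) ≈ 0.1153.

0.1153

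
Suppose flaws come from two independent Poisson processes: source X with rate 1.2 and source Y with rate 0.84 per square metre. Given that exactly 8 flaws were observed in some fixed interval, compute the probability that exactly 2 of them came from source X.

Given the total, each event is independently from source X with probability p = λ_X/(λ_X+λ_Y) = 1.2/2.04 ≈ 0.5882.
So K ~ Binomial(8, 1.2/2.04): P(K = 2) = C(8,2) · (1.2/2.04)^2 · (0.84/2.04)^6 ≈ 0.0472.

0.0472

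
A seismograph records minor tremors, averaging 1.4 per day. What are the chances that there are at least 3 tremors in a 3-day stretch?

0.7898

Over the interval, μ = 1.4 × 3 = 4.2 (a 3-day stretch = 3 days).
P(N ≥ 3) = 1 − P(N ≤ 2) = 1 − Σ_{j=0}^{2} e^(−μ) μ^j/j! ≈ 0.7898.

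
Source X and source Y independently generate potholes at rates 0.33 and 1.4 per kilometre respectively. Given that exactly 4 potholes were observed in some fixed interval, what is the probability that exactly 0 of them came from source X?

0.4289

Given the total, each event is independently from source X with probability p = λ_X/(λ_X+λ_Y) = 0.33/1.73 ≈ 0.1908.
So K ~ Binomial(4, 0.33/1.73): P(K = 0) = C(4,0) · (0.33/1.73)^0 · (1.4/1.73)^4 ≈ 0.4289.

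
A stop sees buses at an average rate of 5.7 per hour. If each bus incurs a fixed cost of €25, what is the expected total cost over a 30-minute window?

€71.25

E[N] = 5.7 × 0.5 = 2.85 (a 30-minute window = 0.5 hours); E[cost] = 2.85 × €25 = €71.25.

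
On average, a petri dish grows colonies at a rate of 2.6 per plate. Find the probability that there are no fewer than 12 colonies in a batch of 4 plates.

Over the interval, μ = 2.6 × 4 = 10.4 (a batch of 4 plates = 4 plates).
P(N ≥ 12) = 1 − P(N ≤ 11) = 1 − Σ_{j=0}^{11} e^(−μ) μ^j/j! ≈ 0.3495.

0.3495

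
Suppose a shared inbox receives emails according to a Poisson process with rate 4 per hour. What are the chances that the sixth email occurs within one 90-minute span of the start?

Over the interval, μ = 4 × 1.5 = 6 (a 90-minute span = 1.5 hours).
The sixth arrival falls in the interval iff at least 6 events occur there: P(S_6 ≤ t) = P(N ≥ 6) = 1 − P(N ≤ 5) ≈ 0.5543.

0.5543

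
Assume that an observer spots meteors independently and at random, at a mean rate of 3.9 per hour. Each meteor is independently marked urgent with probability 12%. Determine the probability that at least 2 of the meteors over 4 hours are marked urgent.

Thinning: the meteors that are marked urgent themselves form a Poisson process with rate 0.12 × 3.9 = 0.468 per hour.
Over the interval, μ = 0.468 × 4 = 1.872 (4 hours).
P(N ≥ 2) = 1 − P(N ≤ 1) ≈ 0.5582.

0.5582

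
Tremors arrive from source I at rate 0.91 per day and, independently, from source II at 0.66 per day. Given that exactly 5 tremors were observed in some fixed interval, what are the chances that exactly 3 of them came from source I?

Given the total, each event is independently from source I with probability p = λ_I/(λ_I+λ_II) = 0.91/1.57 ≈ 0.5796.
So K ~ Binomial(5, 0.91/1.57): P(K = 3) = C(5,3) · (0.91/1.57)^3 · (0.66/1.57)^2 ≈ 0.3441.

0.3441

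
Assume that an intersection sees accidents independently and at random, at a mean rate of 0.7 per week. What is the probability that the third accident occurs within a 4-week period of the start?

Over the interval, μ = 0.7 × 4 = 2.8 (a 4-week period = 4 weeks).
The third arrival falls in the interval iff at least 3 events occur there: P(S_3 ≤ t) = P(N ≥ 3) = 1 − P(N ≤ 2) ≈ 0.5305.

0.5305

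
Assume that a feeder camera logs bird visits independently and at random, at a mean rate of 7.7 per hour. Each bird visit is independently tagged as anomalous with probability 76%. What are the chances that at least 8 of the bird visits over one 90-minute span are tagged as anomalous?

Thinning: the bird visits that are tagged as anomalous themselves form a Poisson process with rate 0.76 × 7.7 = 5.852 per hour.
Over the interval, μ = 5.852 × 1.5 = 8.778 (a 90-minute span = 1.5 hours).
P(N ≥ 8) = 1 − P(N ≤ 7) ≈ 0.6495.

0.6495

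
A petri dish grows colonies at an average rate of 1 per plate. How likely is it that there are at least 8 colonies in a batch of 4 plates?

0.0511

Over the interval, μ = 1 × 4 = 4 (a batch of 4 plates = 4 plates).
P(N ≥ 8) = 1 − P(N ≤ 7) = 1 − Σ_{j=0}^{7} e^(−μ) μ^j/j! ≈ 0.0511.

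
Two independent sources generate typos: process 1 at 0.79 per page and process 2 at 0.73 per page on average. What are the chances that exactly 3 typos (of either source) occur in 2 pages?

Independent Poisson processes superpose: combined rate λ = 0.79 + 0.73 = 1.52 per page.
Over the interval, μ = 1.52 × 2 = 3.04 (2 pages).
P(N = 3) = e^(−3.04) · 3.04^3/3! ≈ 0.2240.

0.2240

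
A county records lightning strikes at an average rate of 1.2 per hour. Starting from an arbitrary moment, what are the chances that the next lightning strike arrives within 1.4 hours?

Inter-arrival times are exponential with rate λ = 1.2 per hour.
P(T ≤ 1.4) = 1 − e^(−λt) = 1 − e^(−1.2 × 1.4) = 1 − e^(−1.68) ≈ 0.8136.

0.8136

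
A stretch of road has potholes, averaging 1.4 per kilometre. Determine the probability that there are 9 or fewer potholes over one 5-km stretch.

Over the interval, μ = 1.4 × 5 = 7 (a 5-km stretch = 5 kilometres).
P(N ≤ 9) = Σ_{j=0}^{9} e^(−μ) μ^j/j! ≈ 0.8305.

0.8305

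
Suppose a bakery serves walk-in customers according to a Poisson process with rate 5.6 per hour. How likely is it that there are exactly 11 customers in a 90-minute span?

0.0828

Over the interval, μ = 5.6 × 1.5 = 8.4 (a 90-minute span = 1.5 hours).
P(N = 11) = e^(−μ) μ^11/11! = e^(−8.4) · 8.4^11/39916800 ≈ 0.0828.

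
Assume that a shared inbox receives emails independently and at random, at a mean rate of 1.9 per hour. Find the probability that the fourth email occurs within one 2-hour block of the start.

0.5265

Over the interval, μ = 1.9 × 2 = 3.8 (a 2-hour block = 2 hours).
The fourth arrival falls in the interval iff at least 4 events occur there: P(S_4 ≤ t) = P(N ≥ 4) = 1 − P(N ≤ 3) ≈ 0.5265.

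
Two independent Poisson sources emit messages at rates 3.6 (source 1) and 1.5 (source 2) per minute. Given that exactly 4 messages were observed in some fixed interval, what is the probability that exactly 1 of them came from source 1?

0.0718

Given the total, each event is independently from source 1 with probability p = λ_1/(λ_1+λ_2) = 3.6/5.1 ≈ 0.7059.
So K ~ Binomial(4, 3.6/5.1): P(K = 1) = C(4,1) · (3.6/5.1)^1 · (1.5/5.1)^3 ≈ 0.0718.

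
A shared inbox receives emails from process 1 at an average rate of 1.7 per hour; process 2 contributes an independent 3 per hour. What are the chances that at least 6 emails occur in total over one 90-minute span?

0.7056

Independent Poisson processes superpose: combined rate λ = 1.7 + 3 = 4.7 per hour.
Over the interval, μ = 4.7 × 1.5 = 7.05 (a 90-minute span = 1.5 hours).
P(N ≥ 6) = 1 − P(N ≤ 5) ≈ 0.7056.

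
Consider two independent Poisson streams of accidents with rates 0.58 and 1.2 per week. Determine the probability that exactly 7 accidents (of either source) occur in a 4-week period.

Independent Poisson processes superpose: combined rate λ = 0.58 + 1.2 = 1.78 per week.
Over the interval, μ = 1.78 × 4 = 7.12 (a 4-week period = 4 weeks).
P(N = 7) = e^(−7.12) · 7.12^7/7! ≈ 0.1489.

0.1489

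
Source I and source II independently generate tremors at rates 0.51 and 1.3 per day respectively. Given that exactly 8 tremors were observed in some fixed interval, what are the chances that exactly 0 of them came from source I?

Given the total, each event is independently from source I with probability p = λ_I/(λ_I+λ_II) = 0.51/1.81 ≈ 0.2818.
So K ~ Binomial(8, 0.51/1.81): P(K = 0) = C(8,0) · (0.51/1.81)^0 · (1.3/1.81)^8 ≈ 0.0708.

0.0708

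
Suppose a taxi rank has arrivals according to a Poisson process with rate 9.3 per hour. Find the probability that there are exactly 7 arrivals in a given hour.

With mean μ = 9.3 per hour,
P(N = 7) = e^(−μ) μ^7/7! = e^(−9.3) · 9.3^7/5040 ≈ 0.1091.

0.1091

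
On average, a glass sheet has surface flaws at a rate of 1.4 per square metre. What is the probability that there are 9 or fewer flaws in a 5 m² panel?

0.8305

Over the interval, μ = 1.4 × 5 = 7 (a 5 m² panel = 5 square metres).
P(N ≤ 9) = Σ_{j=0}^{9} e^(−μ) μ^j/j! ≈ 0.8305.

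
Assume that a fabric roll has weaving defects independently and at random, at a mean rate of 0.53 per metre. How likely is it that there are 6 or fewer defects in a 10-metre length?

Over the interval, μ = 0.53 × 10 = 5.3 (a 10-metre length = 10 metres).
P(N ≤ 6) = Σ_{j=0}^{6} e^(−μ) μ^j/j! ≈ 0.7171.

0.7171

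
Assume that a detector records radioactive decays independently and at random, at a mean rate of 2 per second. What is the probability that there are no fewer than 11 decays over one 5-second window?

Over the interval, μ = 2 × 5 = 10 (a 5-second window = 5 seconds).
P(N ≥ 11) = 1 − P(N ≤ 10) = 1 − Σ_{j=0}^{10} e^(−μ) μ^j/j! ≈ 0.4170.

0.4170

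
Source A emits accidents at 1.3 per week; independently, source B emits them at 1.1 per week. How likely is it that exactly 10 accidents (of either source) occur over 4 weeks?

0.1241

Independent Poisson processes superpose: combined rate λ = 1.3 + 1.1 = 2.4 per week.
Over the interval, μ = 2.4 × 4 = 9.6 (4 weeks).
P(N = 10) = e^(−9.6) · 9.6^10/10! ≈ 0.1241.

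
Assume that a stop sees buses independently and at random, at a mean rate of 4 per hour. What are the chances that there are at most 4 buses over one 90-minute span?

Over the interval, μ = 4 × 1.5 = 6 (a 90-minute span = 1.5 hours).
P(N ≤ 4) = Σ_{j=0}^{4} e^(−μ) μ^j/j! ≈ 0.2851.

0.2851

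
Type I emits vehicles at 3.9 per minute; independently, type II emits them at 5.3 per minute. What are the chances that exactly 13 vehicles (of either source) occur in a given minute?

0.0549

Independent Poisson processes superpose: combined rate λ = 3.9 + 5.3 = 9.2 per minute.
So μ = 9.2.
P(N = 13) = e^(−9.2) · 9.2^13/13! ≈ 0.0549.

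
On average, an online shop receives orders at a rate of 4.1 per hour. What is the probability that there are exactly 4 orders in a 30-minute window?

0.0947

Over the interval, μ = 4.1 × 0.5 = 2.05 (a 30-minute window = 0.5 hours).
P(N = 4) = e^(−μ) μ^4/4! = e^(−2.05) · 2.05^4/24 ≈ 0.0947.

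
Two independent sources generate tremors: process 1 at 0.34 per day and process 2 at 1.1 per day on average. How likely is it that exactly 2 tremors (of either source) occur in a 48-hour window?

Independent Poisson processes superpose: combined rate λ = 0.34 + 1.1 = 1.44 per day.
Over the interval, μ = 1.44 × 2 = 2.88 (a 48-hour window = 2 days).
P(N = 2) = e^(−2.88) · 2.88^2/2! ≈ 0.2328.

0.2328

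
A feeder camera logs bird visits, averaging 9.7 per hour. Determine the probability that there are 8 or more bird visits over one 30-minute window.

Over the interval, μ = 9.7 × 0.5 = 4.85 (a 30-minute window = 0.5 hours).
P(N ≥ 8) = 1 − P(N ≤ 7) = 1 − Σ_{j=0}^{7} e^(−μ) μ^j/j! ≈ 0.1182.

0.1182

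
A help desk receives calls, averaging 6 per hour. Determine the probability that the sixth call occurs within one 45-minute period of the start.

Over the interval, μ = 6 × 0.75 = 4.5 (a 45-minute period = 0.75 hours).
The sixth arrival falls in the interval iff at least 6 events occur there: P(S_6 ≤ t) = P(N ≥ 6) = 1 − P(N ≤ 5) ≈ 0.2971.

0.2971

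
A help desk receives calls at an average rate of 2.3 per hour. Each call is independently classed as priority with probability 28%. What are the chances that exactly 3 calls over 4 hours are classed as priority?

0.2167

Thinning: the calls that are classed as priority themselves form a Poisson process with rate 0.28 × 2.3 = 0.644 per hour.
Over the interval, μ = 0.644 × 4 = 2.576 (4 hours).
P(N = 3) = e^(−2.576) · 2.576^3/3! ≈ 0.2167.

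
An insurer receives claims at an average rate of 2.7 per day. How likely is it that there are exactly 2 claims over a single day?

With mean μ = 2.7 per day,
P(N = 2) = e^(−μ) μ^2/2! = e^(−2.7) · 2.7^2/2 ≈ 0.2450.

0.2450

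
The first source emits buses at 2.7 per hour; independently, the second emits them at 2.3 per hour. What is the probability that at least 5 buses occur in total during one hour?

0.5595

Independent Poisson processes superpose: combined rate λ = 2.7 + 2.3 = 5 per hour.
So μ = 5.
P(N ≥ 5) = 1 − P(N ≤ 4) ≈ 0.5595.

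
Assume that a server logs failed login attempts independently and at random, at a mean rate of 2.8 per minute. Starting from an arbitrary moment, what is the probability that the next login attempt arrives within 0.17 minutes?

Inter-arrival times are exponential with rate λ = 2.8 per minute.
P(T ≤ 0.17) = 1 − e^(−λt) = 1 − e^(−2.8 × 0.17) = 1 − e^(−0.476) ≈ 0.3787.

0.3787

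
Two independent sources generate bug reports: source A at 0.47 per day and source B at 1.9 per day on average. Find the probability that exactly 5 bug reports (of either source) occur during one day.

0.0582

Independent Poisson processes superpose: combined rate λ = 0.47 + 1.9 = 2.37 per day.
So μ = 2.37.
P(N = 5) = e^(−2.37) · 2.37^5/5! ≈ 0.0582.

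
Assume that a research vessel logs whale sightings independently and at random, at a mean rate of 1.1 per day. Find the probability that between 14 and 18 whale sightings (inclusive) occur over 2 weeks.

0.4641

Over the interval, μ = 1.1 × 14 = 15.4 (2 weeks = 14 days).
P(14 ≤ N ≤ 18) = Σ_{j=14}^{18} e^(−15.4) · 15.4^j/j! ≈ 0.4641.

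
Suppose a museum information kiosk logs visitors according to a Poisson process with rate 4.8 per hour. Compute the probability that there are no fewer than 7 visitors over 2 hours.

Over the interval, μ = 4.8 × 2 = 9.6 (2 hours).
P(N ≥ 7) = 1 − P(N ≤ 6) = 1 − Σ_{j=0}^{6} e^(−μ) μ^j/j! ≈ 0.8426.

0.8426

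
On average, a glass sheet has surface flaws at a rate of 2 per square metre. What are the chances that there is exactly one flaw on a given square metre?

0.2707

With mean μ = 2 per square metre,
P(N = 1) = e^(−μ) μ^1/1! = e^(−2) · 2^1/1 ≈ 0.2707.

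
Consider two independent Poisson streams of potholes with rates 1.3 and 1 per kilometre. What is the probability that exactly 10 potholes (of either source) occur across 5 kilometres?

Independent Poisson processes superpose: combined rate λ = 1.3 + 1 = 2.3 per kilometre.
Over the interval, μ = 2.3 × 5 = 11.5 (5 kilometres).
P(N = 10) = e^(−11.5) · 11.5^10/10! ≈ 0.1129.

0.1129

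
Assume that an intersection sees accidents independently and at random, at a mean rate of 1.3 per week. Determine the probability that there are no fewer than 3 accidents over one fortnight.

0.4816

Over the interval, μ = 1.3 × 2 = 2.6 (a fortnight = 2 weeks).
P(N ≥ 3) = 1 − P(N ≤ 2) = 1 − Σ_{j=0}^{2} e^(−μ) μ^j/j! ≈ 0.4816.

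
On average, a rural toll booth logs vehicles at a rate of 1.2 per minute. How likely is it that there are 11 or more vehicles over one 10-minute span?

Over the interval, μ = 1.2 × 10 = 12 (a 10-minute span = 10 minutes).
P(N ≥ 11) = 1 − P(N ≤ 10) = 1 − Σ_{j=0}^{10} e^(−μ) μ^j/j! ≈ 0.6528.

0.6528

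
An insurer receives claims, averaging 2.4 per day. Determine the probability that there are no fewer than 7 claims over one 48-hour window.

0.2092

Over the interval, μ = 2.4 × 2 = 4.8 (a 48-hour window = 2 days).
P(N ≥ 7) = 1 − P(N ≤ 6) = 1 − Σ_{j=0}^{6} e^(−μ) μ^j/j! ≈ 0.2092.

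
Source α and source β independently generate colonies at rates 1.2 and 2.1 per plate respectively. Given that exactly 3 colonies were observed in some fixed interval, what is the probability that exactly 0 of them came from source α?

Given the total, each event is independently from source α with probability p = λ_α/(λ_α+λ_β) = 1.2/3.3 ≈ 0.3636.
So K ~ Binomial(3, 1.2/3.3): P(K = 0) = C(3,0) · (1.2/3.3)^0 · (2.1/3.3)^3 ≈ 0.2577.

0.2577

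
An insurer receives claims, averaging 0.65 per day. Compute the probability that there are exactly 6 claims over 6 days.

0.0989

Over the interval, μ = 0.65 × 6 = 3.9 (6 days).
P(N = 6) = e^(−μ) μ^6/6! = e^(−3.9) · 3.9^6/720 ≈ 0.0989.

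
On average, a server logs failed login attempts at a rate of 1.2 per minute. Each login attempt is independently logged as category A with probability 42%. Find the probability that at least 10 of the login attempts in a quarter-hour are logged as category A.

0.2305

Thinning: the login attempts that are logged as category A themselves form a Poisson process with rate 0.42 × 1.2 = 0.504 per minute.
Over the interval, μ = 0.504 × 15 = 7.56 (a quarter-hour = 15 minutes).
P(N ≥ 10) = 1 − P(N ≤ 9) ≈ 0.2305.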